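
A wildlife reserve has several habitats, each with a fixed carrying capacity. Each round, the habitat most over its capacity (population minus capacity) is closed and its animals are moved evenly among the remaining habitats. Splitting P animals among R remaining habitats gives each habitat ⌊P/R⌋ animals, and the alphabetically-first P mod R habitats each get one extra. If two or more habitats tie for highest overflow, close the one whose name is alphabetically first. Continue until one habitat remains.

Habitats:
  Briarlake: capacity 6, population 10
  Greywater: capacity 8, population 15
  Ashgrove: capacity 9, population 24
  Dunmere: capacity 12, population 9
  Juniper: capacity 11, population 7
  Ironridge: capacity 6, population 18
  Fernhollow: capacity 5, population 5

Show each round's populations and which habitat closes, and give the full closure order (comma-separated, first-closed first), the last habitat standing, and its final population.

Closure order: Ashgrove, Ironridge, Greywater, Briarlake, Fernhollow, Dunmere
Last habitat: Juniper with 88 animals

Round 1: Ashgrove=24 Briarlake=10 Dunmere=9 Fernhollow=5 Greywater=15 Ironridge=18 Juniper=7 → close Ashgrove (overflow 15)
  24÷6 = 4 each, +1 to first 0
Round 2: Briarlake=14 Dunmere=13 Fernhollow=9 Greywater=19 Ironridge=22 Juniper=11 → close Ironridge (overflow 16)
  22÷5 = 4 each, +1 to first 2
Round 3: Briarlake=19 Dunmere=18 Fernhollow=13 Greywater=23 Juniper=15 → close Greywater (overflow 15)
  23÷4 = 5 each, +1 to first 3
Round 4: Briarlake=25 Dunmere=24 Fernhollow=19 Juniper=20 → close Briarlake (overflow 19)
  25÷3 = 8 each, +1 to first 1
Round 5: Dunmere=33 Fernhollow=27 Juniper=28 → close Fernhollow (overflow 22)
  27÷2 = 13 each, +1 to first 1
Round 6: Dunmere=47 Juniper=41 → close Dunmere (overflow 35)
  47÷1 = 47 each, +1 to first 0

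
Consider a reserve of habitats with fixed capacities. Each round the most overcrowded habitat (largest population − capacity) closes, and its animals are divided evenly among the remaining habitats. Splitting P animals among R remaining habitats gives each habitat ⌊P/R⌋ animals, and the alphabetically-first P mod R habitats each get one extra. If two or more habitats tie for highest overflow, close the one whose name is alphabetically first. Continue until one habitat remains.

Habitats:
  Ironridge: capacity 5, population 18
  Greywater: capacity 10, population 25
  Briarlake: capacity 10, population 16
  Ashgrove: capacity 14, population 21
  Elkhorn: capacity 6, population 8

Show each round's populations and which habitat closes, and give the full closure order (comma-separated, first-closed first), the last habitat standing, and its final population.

Closure order: Greywater, Ironridge, Ashgrove, Briarlake
Last habitat: Elkhorn with 88 animals

Round 1: Ashgrove=21 Briarlake=16 Elkhorn=8 Greywater=25 Ironridge=18 → close Greywater (overflow 15)
  25÷4 = 6 each, +1 to first 1
Round 2: Ashgrove=28 Briarlake=22 Elkhorn=14 Ironridge=24 → close Ironridge (overflow 19)
  24÷3 = 8 each, +1 to first 0
Round 3: Ashgrove=36 Briarlake=30 Elkhorn=22 → close Ashgrove (overflow 22)
  36÷2 = 18 each, +1 to first 0
Round 4: Briarlake=48 Elkhorn=40 → close Briarlake (overflow 38)
  48÷1 = 48 each, +1 to first 0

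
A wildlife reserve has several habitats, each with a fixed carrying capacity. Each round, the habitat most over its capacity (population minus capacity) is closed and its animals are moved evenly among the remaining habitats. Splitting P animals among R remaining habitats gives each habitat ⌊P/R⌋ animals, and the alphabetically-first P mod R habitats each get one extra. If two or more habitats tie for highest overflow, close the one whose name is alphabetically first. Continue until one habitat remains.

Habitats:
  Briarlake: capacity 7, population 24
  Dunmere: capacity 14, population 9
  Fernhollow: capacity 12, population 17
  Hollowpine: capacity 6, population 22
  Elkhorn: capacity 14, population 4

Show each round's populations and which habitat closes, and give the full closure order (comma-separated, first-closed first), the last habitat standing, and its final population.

Round 1: Briarlake=24 Dunmere=9 Elkhorn=4 Fernhollow=17 Hollowpine=22 → close Briarlake (overflow 17)
  24÷4 = 6 each, +1 to first 0
Round 2: Dunmere=15 Elkhorn=10 Fernhollow=23 Hollowpine=28 → close Hollowpine (overflow 22)
  28÷3 = 9 each, +1 to first 1
Round 3: Dunmere=25 Elkhorn=19 Fernhollow=32 → close Fernhollow (overflow 20)
  32÷2 = 16 each, +1 to first 0
Round 4: Dunmere=41 Elkhorn=35 → close Dunmere (overflow 27)
  41÷1 = 41 each, +1 to first 0

Closure order: Briarlake, Hollowpine, Fernhollow, Dunmere
Last habitat: Elkhorn with 76 animals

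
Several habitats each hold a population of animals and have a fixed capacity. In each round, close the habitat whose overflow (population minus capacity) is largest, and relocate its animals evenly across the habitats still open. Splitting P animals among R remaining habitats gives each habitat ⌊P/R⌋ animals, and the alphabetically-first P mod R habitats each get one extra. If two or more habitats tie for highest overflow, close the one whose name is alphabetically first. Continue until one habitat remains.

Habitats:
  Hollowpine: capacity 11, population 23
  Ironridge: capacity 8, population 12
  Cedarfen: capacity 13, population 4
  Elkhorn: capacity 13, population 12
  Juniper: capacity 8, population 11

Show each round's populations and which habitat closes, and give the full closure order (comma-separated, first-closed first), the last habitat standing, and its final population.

Closure order: Hollowpine, Ironridge, Juniper, Elkhorn
Last habitat: Cedarfen with 62 animals

Round 1: Cedarfen=4 Elkhorn=12 Hollowpine=23 Ironridge=12 Juniper=11 → close Hollowpine (overflow 12)
  23÷4 = 5 each, +1 to first 3
Round 2: Cedarfen=10 Elkhorn=18 Ironridge=18 Juniper=16 → close Ironridge (overflow 10)
  18÷3 = 6 each, +1 to first 0
Round 3: Cedarfen=16 Elkhorn=24 Juniper=22 → close Juniper (overflow 14)
  22÷2 = 11 each, +1 to first 0
Round 4: Cedarfen=27 Elkhorn=35 → close Elkhorn (overflow 22)
  35÷1 = 35 each, +1 to first 0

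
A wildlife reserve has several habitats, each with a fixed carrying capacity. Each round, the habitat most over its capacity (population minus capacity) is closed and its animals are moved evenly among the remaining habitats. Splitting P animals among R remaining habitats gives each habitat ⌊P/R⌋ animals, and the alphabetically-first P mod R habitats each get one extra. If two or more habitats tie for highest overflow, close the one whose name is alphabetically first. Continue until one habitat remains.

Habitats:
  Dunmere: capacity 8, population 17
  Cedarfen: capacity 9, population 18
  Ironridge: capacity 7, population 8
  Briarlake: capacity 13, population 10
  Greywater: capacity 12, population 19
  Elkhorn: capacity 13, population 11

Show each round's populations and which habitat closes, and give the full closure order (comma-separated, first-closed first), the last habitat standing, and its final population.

Round 1: Briarlake=10 Cedarfen=18 Dunmere=17 Elkhorn=11 Greywater=19 Ironridge=8 → close Cedarfen (overflow 9)
  18÷5 = 3 each, +1 to first 3
Round 2: Briarlake=14 Dunmere=21 Elkhorn=15 Greywater=22 Ironridge=11 → close Dunmere (overflow 13)
  21÷4 = 5 each, +1 to first 1
Round 3: Briarlake=20 Elkhorn=20 Greywater=27 Ironridge=16 → close Greywater (overflow 15)
  27÷3 = 9 each, +1 to first 0
Round 4: Briarlake=29 Elkhorn=29 Ironridge=25 → close Ironridge (overflow 18)
  25÷2 = 12 each, +1 to first 1
Round 5: Briarlake=42 Elkhorn=41 → close Briarlake (overflow 29)
  42÷1 = 42 each, +1 to first 0

Closure order: Cedarfen, Dunmere, Greywater, Ironridge, Briarlake
Last habitat: Elkhorn with 83 animals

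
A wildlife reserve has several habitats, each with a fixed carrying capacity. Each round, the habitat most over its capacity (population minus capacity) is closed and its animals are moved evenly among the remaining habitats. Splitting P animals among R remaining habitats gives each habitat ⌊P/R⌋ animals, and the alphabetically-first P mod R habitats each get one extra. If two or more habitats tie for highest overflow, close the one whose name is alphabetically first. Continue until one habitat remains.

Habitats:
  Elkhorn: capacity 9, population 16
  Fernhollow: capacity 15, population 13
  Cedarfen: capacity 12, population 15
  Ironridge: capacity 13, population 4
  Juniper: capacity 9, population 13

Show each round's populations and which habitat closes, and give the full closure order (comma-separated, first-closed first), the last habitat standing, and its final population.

Closure order: Elkhorn, Juniper, Cedarfen, Fernhollow
Last habitat: Ironridge with 61 animals

Round 1: Cedarfen=15 Elkhorn=16 Fernhollow=13 Ironridge=4 Juniper=13 → close Elkhorn (overflow 7)
  16÷4 = 4 each, +1 to first 0
Round 2: Cedarfen=19 Fernhollow=17 Ironridge=8 Juniper=17 → close Juniper (overflow 8)
  17÷3 = 5 each, +1 to first 2
Round 3: Cedarfen=25 Fernhollow=23 Ironridge=13 → close Cedarfen (overflow 13)
  25÷2 = 12 each, +1 to first 1
Round 4: Fernhollow=36 Ironridge=25 → close Fernhollow (overflow 21)
  36÷1 = 36 each, +1 to first 0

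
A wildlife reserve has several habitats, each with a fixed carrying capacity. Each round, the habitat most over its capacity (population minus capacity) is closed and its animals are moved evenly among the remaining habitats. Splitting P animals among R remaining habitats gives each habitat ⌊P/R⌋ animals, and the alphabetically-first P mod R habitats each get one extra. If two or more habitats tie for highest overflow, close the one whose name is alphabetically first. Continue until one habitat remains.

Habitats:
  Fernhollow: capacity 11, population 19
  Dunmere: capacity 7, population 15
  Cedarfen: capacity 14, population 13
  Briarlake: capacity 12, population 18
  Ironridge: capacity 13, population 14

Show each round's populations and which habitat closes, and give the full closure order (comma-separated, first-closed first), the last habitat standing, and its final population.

Closure order: Dunmere, Fernhollow, Briarlake, Cedarfen
Last habitat: Ironridge with 79 animals

Round 1: Briarlake=18 Cedarfen=13 Dunmere=15 Fernhollow=19 Ironridge=14 → close Dunmere (overflow 8)
  15÷4 = 3 each, +1 to first 3
Round 2: Briarlake=22 Cedarfen=17 Fernhollow=23 Ironridge=17 → close Fernhollow (overflow 12)
  23÷3 = 7 each, +1 to first 2
Round 3: Briarlake=30 Cedarfen=25 Ironridge=24 → close Briarlake (overflow 18)
  30÷2 = 15 each, +1 to first 0
Round 4: Cedarfen=40 Ironridge=39 → close Cedarfen (overflow 26)
  40÷1 = 40 each, +1 to first 0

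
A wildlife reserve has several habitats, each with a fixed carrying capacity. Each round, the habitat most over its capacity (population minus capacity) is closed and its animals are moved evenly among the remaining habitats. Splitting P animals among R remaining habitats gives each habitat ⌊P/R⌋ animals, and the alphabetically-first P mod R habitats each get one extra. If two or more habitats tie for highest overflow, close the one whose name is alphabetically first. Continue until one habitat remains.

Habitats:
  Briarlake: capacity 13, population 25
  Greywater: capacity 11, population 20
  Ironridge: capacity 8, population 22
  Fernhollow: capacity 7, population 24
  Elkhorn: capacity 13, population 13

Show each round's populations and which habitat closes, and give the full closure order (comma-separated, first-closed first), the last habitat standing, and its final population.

Closure order: Fernhollow, Ironridge, Briarlake, Greywater
Last habitat: Elkhorn with 104 animals

Round 1: Briarlake=25 Elkhorn=13 Fernhollow=24 Greywater=20 Ironridge=22 → close Fernhollow (overflow 17)
  24÷4 = 6 each, +1 to first 0
Round 2: Briarlake=31 Elkhorn=19 Greywater=26 Ironridge=28 → close Ironridge (overflow 20)
  28÷3 = 9 each, +1 to first 1
Round 3: Briarlake=41 Elkhorn=28 Greywater=35 → close Briarlake (overflow 28)
  41÷2 = 20 each, +1 to first 1
Round 4: Elkhorn=49 Greywater=55 → close Greywater (overflow 44)
  55÷1 = 55 each, +1 to first 0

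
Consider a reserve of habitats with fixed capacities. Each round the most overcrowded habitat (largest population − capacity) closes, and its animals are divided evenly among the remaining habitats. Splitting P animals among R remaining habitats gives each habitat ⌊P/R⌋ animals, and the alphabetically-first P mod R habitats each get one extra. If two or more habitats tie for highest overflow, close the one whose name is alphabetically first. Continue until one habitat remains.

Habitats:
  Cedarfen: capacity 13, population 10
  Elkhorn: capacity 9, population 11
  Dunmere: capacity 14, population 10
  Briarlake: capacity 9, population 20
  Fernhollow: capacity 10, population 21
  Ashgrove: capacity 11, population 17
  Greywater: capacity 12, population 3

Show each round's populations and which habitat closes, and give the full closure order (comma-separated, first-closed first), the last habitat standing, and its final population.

Round 1: Ashgrove=17 Briarlake=20 Cedarfen=10 Dunmere=10 Elkhorn=11 Fernhollow=21 Greywater=3 → close Briarlake (overflow 11)
  20÷6 = 3 each, +1 to first 2
Round 2: Ashgrove=21 Cedarfen=14 Dunmere=13 Elkhorn=14 Fernhollow=24 Greywater=6 → close Fernhollow (overflow 14)
  24÷5 = 4 each, +1 to first 4
Round 3: Ashgrove=26 Cedarfen=19 Dunmere=18 Elkhorn=19 Greywater=10 → close Ashgrove (overflow 15)
  26÷4 = 6 each, +1 to first 2
Round 4: Cedarfen=26 Dunmere=25 Elkhorn=25 Greywater=16 → close Elkhorn (overflow 16)
  25÷3 = 8 each, +1 to first 1
Round 5: Cedarfen=35 Dunmere=33 Greywater=24 → close Cedarfen (overflow 22)
  35÷2 = 17 each, +1 to first 1
Round 6: Dunmere=51 Greywater=41 → close Dunmere (overflow 37)
  51÷1 = 51 each, +1 to first 0

Closure order: Briarlake, Fernhollow, Ashgrove, Elkhorn, Cedarfen, Dunmere
Last habitat: Greywater with 92 animals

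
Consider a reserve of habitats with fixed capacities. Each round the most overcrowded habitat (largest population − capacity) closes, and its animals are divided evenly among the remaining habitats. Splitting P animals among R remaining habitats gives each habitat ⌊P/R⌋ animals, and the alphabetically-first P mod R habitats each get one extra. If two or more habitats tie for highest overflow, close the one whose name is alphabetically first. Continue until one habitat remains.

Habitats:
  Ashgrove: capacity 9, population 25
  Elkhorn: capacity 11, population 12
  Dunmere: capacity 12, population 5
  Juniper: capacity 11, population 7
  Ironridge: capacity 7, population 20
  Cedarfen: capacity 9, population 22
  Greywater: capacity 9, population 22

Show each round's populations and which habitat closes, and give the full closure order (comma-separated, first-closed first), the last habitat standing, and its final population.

Closure order: Ashgrove, Cedarfen, Greywater, Ironridge, Elkhorn, Dunmere
Last habitat: Juniper with 113 animals

Round 1: Ashgrove=25 Cedarfen=22 Dunmere=5 Elkhorn=12 Greywater=22 Ironridge=20 Juniper=7 → close Ashgrove (overflow 16)
  25÷6 = 4 each, +1 to first 1
Round 2: Cedarfen=27 Dunmere=9 Elkhorn=16 Greywater=26 Ironridge=24 Juniper=11 → close Cedarfen (overflow 18)
  27÷5 = 5 each, +1 to first 2
Round 3: Dunmere=15 Elkhorn=22 Greywater=31 Ironridge=29 Juniper=16 → close Greywater (overflow 22)
  31÷4 = 7 each, +1 to first 3
Round 4: Dunmere=23 Elkhorn=30 Ironridge=37 Juniper=23 → close Ironridge (overflow 30)
  37÷3 = 12 each, +1 to first 1
Round 5: Dunmere=36 Elkhorn=42 Juniper=35 → close Elkhorn (overflow 31)
  42÷2 = 21 each, +1 to first 0
Round 6: Dunmere=57 Juniper=56 → close Dunmere (overflow 45)
  57÷1 = 57 each, +1 to first 0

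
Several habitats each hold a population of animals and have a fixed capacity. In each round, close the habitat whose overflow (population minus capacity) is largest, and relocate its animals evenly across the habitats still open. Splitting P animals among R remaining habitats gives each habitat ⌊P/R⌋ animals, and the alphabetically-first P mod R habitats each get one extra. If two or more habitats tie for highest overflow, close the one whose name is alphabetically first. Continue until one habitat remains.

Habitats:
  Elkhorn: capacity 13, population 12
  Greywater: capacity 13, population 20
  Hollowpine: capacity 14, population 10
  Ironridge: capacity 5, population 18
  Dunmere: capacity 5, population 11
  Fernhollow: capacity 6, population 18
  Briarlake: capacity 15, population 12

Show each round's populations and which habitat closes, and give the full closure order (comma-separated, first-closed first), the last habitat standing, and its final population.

Round 1: Briarlake=12 Dunmere=11 Elkhorn=12 Fernhollow=18 Greywater=20 Hollowpine=10 Ironridge=18 → close Ironridge (overflow 13)
  18÷6 = 3 each, +1 to first 0
Round 2: Briarlake=15 Dunmere=14 Elkhorn=15 Fernhollow=21 Greywater=23 Hollowpine=13 → close Fernhollow (overflow 15)
  21÷5 = 4 each, +1 to first 1
Round 3: Briarlake=20 Dunmere=18 Elkhorn=19 Greywater=27 Hollowpine=17 → close Greywater (overflow 14)
  27÷4 = 6 each, +1 to first 3
Round 4: Briarlake=27 Dunmere=25 Elkhorn=26 Hollowpine=23 → close Dunmere (overflow 20)
  25÷3 = 8 each, +1 to first 1
Round 5: Briarlake=36 Elkhorn=34 Hollowpine=31 → close Briarlake (overflow 21)
  36÷2 = 18 each, +1 to first 0
Round 6: Elkhorn=52 Hollowpine=49 → close Elkhorn (overflow 39)
  52÷1 = 52 each, +1 to first 0

Closure order: Ironridge, Fernhollow, Greywater, Dunmere, Briarlake, Elkhorn
Last habitat: Hollowpine with 101 animals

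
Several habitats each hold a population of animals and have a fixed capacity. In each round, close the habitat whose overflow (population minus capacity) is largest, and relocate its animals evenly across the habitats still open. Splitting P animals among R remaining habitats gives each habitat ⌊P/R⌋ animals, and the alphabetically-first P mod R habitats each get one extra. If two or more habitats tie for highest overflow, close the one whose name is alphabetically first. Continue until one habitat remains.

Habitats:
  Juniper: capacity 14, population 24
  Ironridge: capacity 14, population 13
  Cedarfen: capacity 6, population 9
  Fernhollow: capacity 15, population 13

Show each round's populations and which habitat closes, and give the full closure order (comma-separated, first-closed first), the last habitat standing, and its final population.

Round 1: Cedarfen=9 Fernhollow=13 Ironridge=13 Juniper=24 → close Juniper (overflow 10)
  24÷3 = 8 each, +1 to first 0
Round 2: Cedarfen=17 Fernhollow=21 Ironridge=21 → close Cedarfen (overflow 11)
  17÷2 = 8 each, +1 to first 1
Round 3: Fernhollow=30 Ironridge=29 → close Fernhollow (overflow 15)
  30÷1 = 30 each, +1 to first 0

Closure order: Juniper, Cedarfen, Fernhollow
Last habitat: Ironridge with 59 animals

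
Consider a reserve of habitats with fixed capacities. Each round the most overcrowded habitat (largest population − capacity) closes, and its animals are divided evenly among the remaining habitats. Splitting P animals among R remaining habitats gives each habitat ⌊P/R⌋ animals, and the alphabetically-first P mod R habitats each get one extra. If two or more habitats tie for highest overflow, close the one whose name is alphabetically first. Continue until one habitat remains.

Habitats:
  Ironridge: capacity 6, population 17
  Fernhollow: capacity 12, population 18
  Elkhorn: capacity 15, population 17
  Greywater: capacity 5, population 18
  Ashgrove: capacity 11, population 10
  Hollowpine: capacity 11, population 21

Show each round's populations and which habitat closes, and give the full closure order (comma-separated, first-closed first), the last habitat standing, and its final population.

Closure order: Greywater, Ironridge, Hollowpine, Fernhollow, Elkhorn
Last habitat: Ashgrove with 101 animals

Round 1: Ashgrove=10 Elkhorn=17 Fernhollow=18 Greywater=18 Hollowpine=21 Ironridge=17 → close Greywater (overflow 13)
  18÷5 = 3 each, +1 to first 3
Round 2: Ashgrove=14 Elkhorn=21 Fernhollow=22 Hollowpine=24 Ironridge=20 → close Ironridge (overflow 14)
  20÷4 = 5 each, +1 to first 0
Round 3: Ashgrove=19 Elkhorn=26 Fernhollow=27 Hollowpine=29 → close Hollowpine (overflow 18)
  29÷3 = 9 each, +1 to first 2
Round 4: Ashgrove=29 Elkhorn=36 Fernhollow=36 → close Fernhollow (overflow 24)
  36÷2 = 18 each, +1 to first 0
Round 5: Ashgrove=47 Elkhorn=54 → close Elkhorn (overflow 39)
  54÷1 = 54 each, +1 to first 0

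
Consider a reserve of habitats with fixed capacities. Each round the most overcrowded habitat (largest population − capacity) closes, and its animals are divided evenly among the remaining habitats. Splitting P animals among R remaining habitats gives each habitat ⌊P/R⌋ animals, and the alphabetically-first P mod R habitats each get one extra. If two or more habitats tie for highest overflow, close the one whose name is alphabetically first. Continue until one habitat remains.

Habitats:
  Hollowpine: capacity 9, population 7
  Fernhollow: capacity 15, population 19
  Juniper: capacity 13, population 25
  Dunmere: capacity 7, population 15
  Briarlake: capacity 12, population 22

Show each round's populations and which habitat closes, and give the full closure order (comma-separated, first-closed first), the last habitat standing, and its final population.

Closure order: Juniper, Briarlake, Dunmere, Fernhollow
Last habitat: Hollowpine with 88 animals

Round 1: Briarlake=22 Dunmere=15 Fernhollow=19 Hollowpine=7 Juniper=25 → close Juniper (overflow 12)
  25÷4 = 6 each, +1 to first 1
Round 2: Briarlake=29 Dunmere=21 Fernhollow=25 Hollowpine=13 → close Briarlake (overflow 17)
  29÷3 = 9 each, +1 to first 2
Round 3: Dunmere=31 Fernhollow=35 Hollowpine=22 → close Dunmere (overflow 24)
  31÷2 = 15 each, +1 to first 1
Round 4: Fernhollow=51 Hollowpine=37 → close Fernhollow (overflow 36)
  51÷1 = 51 each, +1 to first 0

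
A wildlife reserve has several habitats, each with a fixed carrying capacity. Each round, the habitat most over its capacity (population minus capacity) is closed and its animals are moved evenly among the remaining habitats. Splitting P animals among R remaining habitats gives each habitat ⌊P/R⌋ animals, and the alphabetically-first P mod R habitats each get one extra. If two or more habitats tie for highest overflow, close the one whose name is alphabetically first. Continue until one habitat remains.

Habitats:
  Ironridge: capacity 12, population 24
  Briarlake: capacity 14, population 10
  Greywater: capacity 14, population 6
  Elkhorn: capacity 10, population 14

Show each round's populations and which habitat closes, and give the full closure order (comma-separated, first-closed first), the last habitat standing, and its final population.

Closure order: Ironridge, Elkhorn, Briarlake
Last habitat: Greywater with 54 animals

Round 1: Briarlake=10 Elkhorn=14 Greywater=6 Ironridge=24 → close Ironridge (overflow 12)
  24÷3 = 8 each, +1 to first 0
Round 2: Briarlake=18 Elkhorn=22 Greywater=14 → close Elkhorn (overflow 12)
  22÷2 = 11 each, +1 to first 0
Round 3: Briarlake=29 Greywater=25 → close Briarlake (overflow 15)
  29÷1 = 29 each, +1 to first 0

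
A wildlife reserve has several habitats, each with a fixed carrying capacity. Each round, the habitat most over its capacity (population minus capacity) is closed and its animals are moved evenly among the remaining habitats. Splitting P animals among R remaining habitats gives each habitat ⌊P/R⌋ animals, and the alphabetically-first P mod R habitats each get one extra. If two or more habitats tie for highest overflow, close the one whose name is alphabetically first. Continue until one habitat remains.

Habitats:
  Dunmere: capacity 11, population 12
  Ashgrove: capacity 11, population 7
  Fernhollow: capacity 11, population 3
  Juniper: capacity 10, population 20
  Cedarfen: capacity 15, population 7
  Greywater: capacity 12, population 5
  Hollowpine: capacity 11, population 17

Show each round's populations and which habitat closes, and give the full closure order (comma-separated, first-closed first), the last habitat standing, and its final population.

Closure order: Juniper, Hollowpine, Dunmere, Ashgrove, Cedarfen, Fernhollow
Last habitat: Greywater with 71 animals

Round 1: Ashgrove=7 Cedarfen=7 Dunmere=12 Fernhollow=3 Greywater=5 Hollowpine=17 Juniper=20 → close Juniper (overflow 10)
  20÷6 = 3 each, +1 to first 2
Round 2: Ashgrove=11 Cedarfen=11 Dunmere=15 Fernhollow=6 Greywater=8 Hollowpine=20 → close Hollowpine (overflow 9)
  20÷5 = 4 each, +1 to first 0
Round 3: Ashgrove=15 Cedarfen=15 Dunmere=19 Fernhollow=10 Greywater=12 → close Dunmere (overflow 8)
  19÷4 = 4 each, +1 to first 3
Round 4: Ashgrove=20 Cedarfen=20 Fernhollow=15 Greywater=16 → close Ashgrove (overflow 9)
  20÷3 = 6 each, +1 to first 2
Round 5: Cedarfen=27 Fernhollow=22 Greywater=22 → close Cedarfen (overflow 12)
  27÷2 = 13 each, +1 to first 1
Round 6: Fernhollow=36 Greywater=35 → close Fernhollow (overflow 25)
  36÷1 = 36 each, +1 to first 0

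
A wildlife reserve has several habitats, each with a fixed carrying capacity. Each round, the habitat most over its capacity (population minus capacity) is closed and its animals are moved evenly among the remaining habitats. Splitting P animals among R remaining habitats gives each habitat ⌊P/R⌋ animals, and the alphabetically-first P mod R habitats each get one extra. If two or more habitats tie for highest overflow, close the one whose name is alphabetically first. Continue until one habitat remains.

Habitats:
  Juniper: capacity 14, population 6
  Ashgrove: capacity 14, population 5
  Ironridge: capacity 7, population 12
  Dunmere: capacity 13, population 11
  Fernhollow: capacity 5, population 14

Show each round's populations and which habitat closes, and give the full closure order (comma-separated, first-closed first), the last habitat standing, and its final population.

Round 1: Ashgrove=5 Dunmere=11 Fernhollow=14 Ironridge=12 Juniper=6 → close Fernhollow (overflow 9)
  14÷4 = 3 each, +1 to first 2
Round 2: Ashgrove=9 Dunmere=15 Ironridge=15 Juniper=9 → close Ironridge (overflow 8)
  15÷3 = 5 each, +1 to first 0
Round 3: Ashgrove=14 Dunmere=20 Juniper=14 → close Dunmere (overflow 7)
  20÷2 = 10 each, +1 to first 0
Round 4: Ashgrove=24 Juniper=24 → close Ashgrove (overflow 10)
  24÷1 = 24 each, +1 to first 0

Closure order: Fernhollow, Ironridge, Dunmere, Ashgrove
Last habitat: Juniper with 48 animals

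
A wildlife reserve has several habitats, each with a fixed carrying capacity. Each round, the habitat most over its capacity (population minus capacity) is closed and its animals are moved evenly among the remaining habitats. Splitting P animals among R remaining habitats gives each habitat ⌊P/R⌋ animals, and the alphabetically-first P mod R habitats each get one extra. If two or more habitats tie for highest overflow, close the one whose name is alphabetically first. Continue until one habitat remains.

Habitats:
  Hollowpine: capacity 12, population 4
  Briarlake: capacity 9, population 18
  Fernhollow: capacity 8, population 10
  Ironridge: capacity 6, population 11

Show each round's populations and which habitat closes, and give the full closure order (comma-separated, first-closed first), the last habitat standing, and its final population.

Closure order: Briarlake, Ironridge, Fernhollow
Last habitat: Hollowpine with 43 animals

Round 1: Briarlake=18 Fernhollow=10 Hollowpine=4 Ironridge=11 → close Briarlake (overflow 9)
  18÷3 = 6 each, +1 to first 0
Round 2: Fernhollow=16 Hollowpine=10 Ironridge=17 → close Ironridge (overflow 11)
  17÷2 = 8 each, +1 to first 1
Round 3: Fernhollow=25 Hollowpine=18 → close Fernhollow (overflow 17)
  25÷1 = 25 each, +1 to first 0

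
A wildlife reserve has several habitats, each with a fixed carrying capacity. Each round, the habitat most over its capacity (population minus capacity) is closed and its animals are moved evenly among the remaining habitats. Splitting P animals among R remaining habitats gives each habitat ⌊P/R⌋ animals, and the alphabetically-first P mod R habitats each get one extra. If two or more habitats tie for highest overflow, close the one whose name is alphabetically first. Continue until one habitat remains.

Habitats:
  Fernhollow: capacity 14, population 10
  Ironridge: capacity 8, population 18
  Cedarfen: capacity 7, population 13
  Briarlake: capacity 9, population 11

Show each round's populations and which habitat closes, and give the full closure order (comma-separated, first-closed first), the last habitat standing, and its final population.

Closure order: Ironridge, Cedarfen, Briarlake
Last habitat: Fernhollow with 52 animals

Round 1: Briarlake=11 Cedarfen=13 Fernhollow=10 Ironridge=18 → close Ironridge (overflow 10)
  18÷3 = 6 each, +1 to first 0
Round 2: Briarlake=17 Cedarfen=19 Fernhollow=16 → close Cedarfen (overflow 12)
  19÷2 = 9 each, +1 to first 1
Round 3: Briarlake=27 Fernhollow=25 → close Briarlake (overflow 18)
  27÷1 = 27 each, +1 to first 0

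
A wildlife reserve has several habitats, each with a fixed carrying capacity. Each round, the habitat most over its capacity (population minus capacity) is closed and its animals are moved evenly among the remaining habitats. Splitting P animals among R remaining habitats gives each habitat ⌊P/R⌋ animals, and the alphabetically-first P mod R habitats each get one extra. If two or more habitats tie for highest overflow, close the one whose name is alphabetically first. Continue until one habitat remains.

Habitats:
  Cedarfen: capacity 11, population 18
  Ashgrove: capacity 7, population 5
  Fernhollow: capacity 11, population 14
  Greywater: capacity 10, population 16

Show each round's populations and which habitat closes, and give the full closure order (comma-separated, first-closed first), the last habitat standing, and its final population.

Closure order: Cedarfen, Greywater, Fernhollow
Last habitat: Ashgrove with 53 animals

Round 1: Ashgrove=5 Cedarfen=18 Fernhollow=14 Greywater=16 → close Cedarfen (overflow 7)
  18÷3 = 6 each, +1 to first 0
Round 2: Ashgrove=11 Fernhollow=20 Greywater=22 → close Greywater (overflow 12)
  22÷2 = 11 each, +1 to first 0
Round 3: Ashgrove=22 Fernhollow=31 → close Fernhollow (overflow 20)
  31÷1 = 31 each, +1 to first 0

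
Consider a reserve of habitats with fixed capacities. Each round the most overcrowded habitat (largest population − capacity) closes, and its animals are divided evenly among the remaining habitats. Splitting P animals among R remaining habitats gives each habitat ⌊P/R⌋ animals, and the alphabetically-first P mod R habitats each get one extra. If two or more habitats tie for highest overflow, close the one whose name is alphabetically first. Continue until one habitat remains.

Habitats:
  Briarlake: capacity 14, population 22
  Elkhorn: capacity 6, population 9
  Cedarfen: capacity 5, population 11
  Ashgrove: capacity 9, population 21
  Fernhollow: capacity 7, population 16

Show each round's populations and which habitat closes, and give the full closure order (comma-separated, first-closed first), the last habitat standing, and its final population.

Closure order: Ashgrove, Briarlake, Fernhollow, Cedarfen
Last habitat: Elkhorn with 79 animals

Round 1: Ashgrove=21 Briarlake=22 Cedarfen=11 Elkhorn=9 Fernhollow=16 → close Ashgrove (overflow 12)
  21÷4 = 5 each, +1 to first 1
Round 2: Briarlake=28 Cedarfen=16 Elkhorn=14 Fernhollow=21 → close Briarlake (overflow 14)
  28÷3 = 9 each, +1 to first 1
Round 3: Cedarfen=26 Elkhorn=23 Fernhollow=30 → close Fernhollow (overflow 23)
  30÷2 = 15 each, +1 to first 0
Round 4: Cedarfen=41 Elkhorn=38 → close Cedarfen (overflow 36)
  41÷1 = 41 each, +1 to first 0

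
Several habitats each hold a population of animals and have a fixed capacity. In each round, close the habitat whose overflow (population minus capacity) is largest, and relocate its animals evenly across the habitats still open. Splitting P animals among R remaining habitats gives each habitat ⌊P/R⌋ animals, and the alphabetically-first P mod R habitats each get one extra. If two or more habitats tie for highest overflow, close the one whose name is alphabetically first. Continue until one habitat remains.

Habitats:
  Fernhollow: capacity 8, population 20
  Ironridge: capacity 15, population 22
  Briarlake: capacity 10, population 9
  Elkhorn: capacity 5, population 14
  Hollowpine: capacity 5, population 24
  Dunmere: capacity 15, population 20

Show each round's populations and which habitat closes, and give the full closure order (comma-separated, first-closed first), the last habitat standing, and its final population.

Round 1: Briarlake=9 Dunmere=20 Elkhorn=14 Fernhollow=20 Hollowpine=24 Ironridge=22 → close Hollowpine (overflow 19)
  24÷5 = 4 each, +1 to first 4
Round 2: Briarlake=14 Dunmere=25 Elkhorn=19 Fernhollow=25 Ironridge=26 → close Fernhollow (overflow 17)
  25÷4 = 6 each, +1 to first 1
Round 3: Briarlake=21 Dunmere=31 Elkhorn=25 Ironridge=32 → close Elkhorn (overflow 20)
  25÷3 = 8 each, +1 to first 1
Round 4: Briarlake=30 Dunmere=39 Ironridge=40 → close Ironridge (overflow 25)
  40÷2 = 20 each, +1 to first 0
Round 5: Briarlake=50 Dunmere=59 → close Dunmere (overflow 44)
  59÷1 = 59 each, +1 to first 0

Closure order: Hollowpine, Fernhollow, Elkhorn, Ironridge, Dunmere
Last habitat: Briarlake with 109 animals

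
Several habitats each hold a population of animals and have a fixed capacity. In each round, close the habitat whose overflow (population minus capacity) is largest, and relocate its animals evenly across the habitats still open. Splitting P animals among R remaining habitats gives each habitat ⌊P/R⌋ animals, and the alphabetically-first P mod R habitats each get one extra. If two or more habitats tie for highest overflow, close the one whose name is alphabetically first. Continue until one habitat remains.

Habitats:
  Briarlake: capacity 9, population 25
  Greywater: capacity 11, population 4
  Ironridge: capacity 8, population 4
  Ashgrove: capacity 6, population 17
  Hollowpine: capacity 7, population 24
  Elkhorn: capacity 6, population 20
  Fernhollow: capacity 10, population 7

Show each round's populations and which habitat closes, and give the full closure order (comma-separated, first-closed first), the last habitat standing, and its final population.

Round 1: Ashgrove=17 Briarlake=25 Elkhorn=20 Fernhollow=7 Greywater=4 Hollowpine=24 Ironridge=4 → close Hollowpine (overflow 17)
  24÷6 = 4 each, +1 to first 0
Round 2: Ashgrove=21 Briarlake=29 Elkhorn=24 Fernhollow=11 Greywater=8 Ironridge=8 → close Briarlake (overflow 20)
  29÷5 = 5 each, +1 to first 4
Round 3: Ashgrove=27 Elkhorn=30 Fernhollow=17 Greywater=14 Ironridge=13 → close Elkhorn (overflow 24)
  30÷4 = 7 each, +1 to first 2
Round 4: Ashgrove=35 Fernhollow=25 Greywater=21 Ironridge=20 → close Ashgrove (overflow 29)
  35÷3 = 11 each, +1 to first 2
Round 5: Fernhollow=37 Greywater=33 Ironridge=31 → close Fernhollow (overflow 27)
  37÷2 = 18 each, +1 to first 1
Round 6: Greywater=52 Ironridge=49 → close Greywater (overflow 41)
  52÷1 = 52 each, +1 to first 0

Closure order: Hollowpine, Briarlake, Elkhorn, Ashgrove, Fernhollow, Greywater
Last habitat: Ironridge with 101 animals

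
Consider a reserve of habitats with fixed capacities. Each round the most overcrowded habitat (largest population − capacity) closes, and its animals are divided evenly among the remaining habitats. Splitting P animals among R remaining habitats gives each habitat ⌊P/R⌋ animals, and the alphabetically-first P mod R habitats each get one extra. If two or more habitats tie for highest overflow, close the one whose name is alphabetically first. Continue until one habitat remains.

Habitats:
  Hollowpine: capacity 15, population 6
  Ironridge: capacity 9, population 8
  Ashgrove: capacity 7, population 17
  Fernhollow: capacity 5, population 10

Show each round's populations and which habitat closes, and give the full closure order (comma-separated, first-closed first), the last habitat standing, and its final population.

Round 1: Ashgrove=17 Fernhollow=10 Hollowpine=6 Ironridge=8 → close Ashgrove (overflow 10)
  17÷3 = 5 each, +1 to first 2
Round 2: Fernhollow=16 Hollowpine=12 Ironridge=13 → close Fernhollow (overflow 11)
  16÷2 = 8 each, +1 to first 0
Round 3: Hollowpine=20 Ironridge=21 → close Ironridge (overflow 12)
  21÷1 = 21 each, +1 to first 0

Closure order: Ashgrove, Fernhollow, Ironridge
Last habitat: Hollowpine with 41 animals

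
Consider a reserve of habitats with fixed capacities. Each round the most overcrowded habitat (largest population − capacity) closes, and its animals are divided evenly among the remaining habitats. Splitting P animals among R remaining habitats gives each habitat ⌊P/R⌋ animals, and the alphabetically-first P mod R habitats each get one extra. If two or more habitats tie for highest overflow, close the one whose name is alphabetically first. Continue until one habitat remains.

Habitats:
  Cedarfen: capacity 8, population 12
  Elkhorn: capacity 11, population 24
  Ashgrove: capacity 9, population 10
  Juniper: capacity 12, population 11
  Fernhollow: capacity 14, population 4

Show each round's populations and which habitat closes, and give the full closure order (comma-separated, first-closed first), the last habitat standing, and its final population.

Closure order: Elkhorn, Cedarfen, Ashgrove, Juniper
Last habitat: Fernhollow with 61 animals

Round 1: Ashgrove=10 Cedarfen=12 Elkhorn=24 Fernhollow=4 Juniper=11 → close Elkhorn (overflow 13)
  24÷4 = 6 each, +1 to first 0
Round 2: Ashgrove=16 Cedarfen=18 Fernhollow=10 Juniper=17 → close Cedarfen (overflow 10)
  18÷3 = 6 each, +1 to first 0
Round 3: Ashgrove=22 Fernhollow=16 Juniper=23 → close Ashgrove (overflow 13)
  22÷2 = 11 each, +1 to first 0
Round 4: Fernhollow=27 Juniper=34 → close Juniper (overflow 22)
  34÷1 = 34 each, +1 to first 0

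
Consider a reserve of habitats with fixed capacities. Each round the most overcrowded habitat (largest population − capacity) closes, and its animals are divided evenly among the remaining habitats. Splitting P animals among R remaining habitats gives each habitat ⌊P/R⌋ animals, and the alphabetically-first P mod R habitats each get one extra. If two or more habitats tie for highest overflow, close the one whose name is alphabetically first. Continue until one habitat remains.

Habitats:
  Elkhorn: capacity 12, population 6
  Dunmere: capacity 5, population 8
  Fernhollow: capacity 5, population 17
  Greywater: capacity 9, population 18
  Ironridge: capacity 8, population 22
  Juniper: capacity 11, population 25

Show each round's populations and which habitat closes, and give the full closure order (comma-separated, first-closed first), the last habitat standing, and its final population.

Round 1: Dunmere=8 Elkhorn=6 Fernhollow=17 Greywater=18 Ironridge=22 Juniper=25 → close Ironridge (overflow 14)
  22÷5 = 4 each, +1 to first 2
Round 2: Dunmere=13 Elkhorn=11 Fernhollow=21 Greywater=22 Juniper=29 → close Juniper (overflow 18)
  29÷4 = 7 each, +1 to first 1
Round 3: Dunmere=21 Elkhorn=18 Fernhollow=28 Greywater=29 → close Fernhollow (overflow 23)
  28÷3 = 9 each, +1 to first 1
Round 4: Dunmere=31 Elkhorn=27 Greywater=38 → close Greywater (overflow 29)
  38÷2 = 19 each, +1 to first 0
Round 5: Dunmere=50 Elkhorn=46 → close Dunmere (overflow 45)
  50÷1 = 50 each, +1 to first 0

Closure order: Ironridge, Juniper, Fernhollow, Greywater, Dunmere
Last habitat: Elkhorn with 96 animals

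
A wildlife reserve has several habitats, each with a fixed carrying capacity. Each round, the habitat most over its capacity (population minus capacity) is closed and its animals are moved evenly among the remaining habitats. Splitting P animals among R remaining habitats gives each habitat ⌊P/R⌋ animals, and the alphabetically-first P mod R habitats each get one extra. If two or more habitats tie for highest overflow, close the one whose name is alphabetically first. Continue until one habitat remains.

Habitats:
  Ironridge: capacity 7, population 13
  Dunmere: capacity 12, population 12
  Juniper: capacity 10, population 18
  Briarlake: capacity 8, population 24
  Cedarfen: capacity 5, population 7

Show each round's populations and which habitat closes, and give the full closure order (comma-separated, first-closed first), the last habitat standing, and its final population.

Closure order: Briarlake, Juniper, Ironridge, Cedarfen
Last habitat: Dunmere with 74 animals

Round 1: Briarlake=24 Cedarfen=7 Dunmere=12 Ironridge=13 Juniper=18 → close Briarlake (overflow 16)
  24÷4 = 6 each, +1 to first 0
Round 2: Cedarfen=13 Dunmere=18 Ironridge=19 Juniper=24 → close Juniper (overflow 14)
  24÷3 = 8 each, +1 to first 0
Round 3: Cedarfen=21 Dunmere=26 Ironridge=27 → close Ironridge (overflow 20)
  27÷2 = 13 each, +1 to first 1
Round 4: Cedarfen=35 Dunmere=39 → close Cedarfen (overflow 30)
  35÷1 = 35 each, +1 to first 0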